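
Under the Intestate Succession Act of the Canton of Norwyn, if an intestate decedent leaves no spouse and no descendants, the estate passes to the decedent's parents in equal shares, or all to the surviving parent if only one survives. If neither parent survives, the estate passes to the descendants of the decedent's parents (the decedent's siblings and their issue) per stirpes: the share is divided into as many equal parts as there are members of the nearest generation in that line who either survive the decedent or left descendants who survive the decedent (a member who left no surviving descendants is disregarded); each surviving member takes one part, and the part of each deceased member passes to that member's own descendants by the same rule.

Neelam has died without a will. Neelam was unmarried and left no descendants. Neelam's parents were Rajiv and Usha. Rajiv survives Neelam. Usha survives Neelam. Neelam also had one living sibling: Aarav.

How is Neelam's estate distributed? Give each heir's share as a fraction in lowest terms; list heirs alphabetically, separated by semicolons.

Rajiv 1/2; Usha 1/2

Both parents survive, so Rajiv and Usha each take 1/2. The siblings take nothing because a surviving parent has priority.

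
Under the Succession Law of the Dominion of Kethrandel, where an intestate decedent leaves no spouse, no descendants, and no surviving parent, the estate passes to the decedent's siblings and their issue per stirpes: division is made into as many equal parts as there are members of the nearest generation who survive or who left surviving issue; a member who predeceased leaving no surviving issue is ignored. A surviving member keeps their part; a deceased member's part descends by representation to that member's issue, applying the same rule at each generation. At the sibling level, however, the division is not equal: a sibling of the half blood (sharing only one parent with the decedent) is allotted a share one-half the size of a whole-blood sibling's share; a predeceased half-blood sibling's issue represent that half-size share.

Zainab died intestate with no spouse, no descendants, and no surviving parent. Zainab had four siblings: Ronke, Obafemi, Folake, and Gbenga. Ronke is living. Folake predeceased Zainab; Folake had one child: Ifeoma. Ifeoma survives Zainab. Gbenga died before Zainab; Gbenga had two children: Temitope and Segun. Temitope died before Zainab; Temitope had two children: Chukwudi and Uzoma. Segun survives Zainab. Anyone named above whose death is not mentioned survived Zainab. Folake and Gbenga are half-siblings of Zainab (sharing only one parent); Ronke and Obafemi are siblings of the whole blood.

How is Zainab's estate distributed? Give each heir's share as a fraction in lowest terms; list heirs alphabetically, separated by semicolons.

No spouse, descendants, or parent survives, so the estate passes to Zainab's siblings per stirpes.
Half-blood siblings count for one-half the weight of whole-blood siblings at the initial division.
Dividing 1 in proportion to weights (total weight 3): Ronke (weight 1) → 1/3; Obafemi (weight 1) → 1/3; Folake (weight 1/2) → 1/6; Gbenga (weight 1/2) → 1/6.
Ronke is living and takes 1/3.
Obafemi is living and takes 1/3.
Folake predeceased; the 1/6 allotted to Folake's branch passes to Folake's issue by representation.
Ifeoma is the sole taker at this level and receives the full 1/6.
Gbenga predeceased; the 1/6 allotted to Gbenga's branch passes to Gbenga's issue by representation.
The 1/6 is divided into 2 equal shares of 1/12 among Temitope, Segun.
Temitope predeceased; the 1/12 allotted to Temitope's branch passes to Temitope's issue by representation.
The 1/12 is divided into 2 equal shares of 1/24 among Chukwudi, Uzoma.
Chukwudi is living and takes 1/24.
Uzoma is living and takes 1/24.
Segun is living and takes 1/12.

Chukwudi 1/24; Ifeoma 1/6; Obafemi 1/3; Ronke 1/3; Segun 1/12; Uzoma 1/24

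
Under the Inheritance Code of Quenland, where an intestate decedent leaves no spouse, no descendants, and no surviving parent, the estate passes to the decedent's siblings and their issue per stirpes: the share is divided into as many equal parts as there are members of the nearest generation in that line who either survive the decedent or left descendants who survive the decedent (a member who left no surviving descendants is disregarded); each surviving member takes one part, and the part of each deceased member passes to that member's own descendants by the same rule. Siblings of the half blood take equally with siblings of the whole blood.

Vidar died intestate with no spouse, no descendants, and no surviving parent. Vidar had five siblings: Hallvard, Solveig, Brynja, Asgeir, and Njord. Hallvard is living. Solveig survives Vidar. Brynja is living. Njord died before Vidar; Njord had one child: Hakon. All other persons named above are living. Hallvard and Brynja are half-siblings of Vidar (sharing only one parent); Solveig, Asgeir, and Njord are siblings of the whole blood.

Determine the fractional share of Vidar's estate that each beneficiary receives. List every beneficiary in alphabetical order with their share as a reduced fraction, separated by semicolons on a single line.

No spouse, descendants, or parent survives, so the estate passes to Vidar's siblings per stirpes.
Half-blood and whole-blood siblings take equally under the stated rule.
The estate is divided into 5 equal shares of 1/5 among Hallvard, Solveig, Brynja, Asgeir, Njord.
Hallvard is living and takes 1/5.
Solveig is living and takes 1/5.
Brynja is living and takes 1/5.
Asgeir is living and takes 1/5.
Njord predeceased; the 1/5 allotted to Njord's branch passes to Njord's issue by representation.
Hakon is the sole taker at this level and receives the full 1/5.

Asgeir 1/5; Brynja 1/5; Hakon 1/5; Hallvard 1/5; Solveig 1/5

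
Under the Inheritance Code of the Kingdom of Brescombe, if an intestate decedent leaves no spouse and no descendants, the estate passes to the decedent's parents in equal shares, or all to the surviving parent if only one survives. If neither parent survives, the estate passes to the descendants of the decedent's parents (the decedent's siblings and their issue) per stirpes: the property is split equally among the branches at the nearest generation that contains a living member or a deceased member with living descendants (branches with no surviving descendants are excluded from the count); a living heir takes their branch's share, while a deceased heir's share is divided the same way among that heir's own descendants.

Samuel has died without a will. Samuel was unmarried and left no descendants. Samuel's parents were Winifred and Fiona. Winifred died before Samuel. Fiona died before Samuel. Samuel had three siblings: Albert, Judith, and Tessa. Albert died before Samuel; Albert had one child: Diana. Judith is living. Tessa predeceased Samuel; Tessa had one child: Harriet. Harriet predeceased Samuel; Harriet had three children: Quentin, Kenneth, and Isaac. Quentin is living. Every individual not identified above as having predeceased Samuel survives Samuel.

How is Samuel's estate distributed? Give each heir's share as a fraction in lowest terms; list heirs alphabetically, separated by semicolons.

Neither parent survives and there are no descendants, so the estate passes to Samuel's siblings and their issue per stirpes.
The estate is divided into 3 equal shares of 1/3 among Albert, Judith, Tessa.
Albert predeceased; the 1/3 allotted to Albert's branch passes to Albert's issue by representation.
Diana is the sole taker at this level and receives the full 1/3.
Judith is living and takes 1/3.
Tessa predeceased; the 1/3 allotted to Tessa's branch passes to Tessa's issue by representation.
Harriet's line is the sole branch at this level, so the full 1/3 passes to Harriet's issue by representation.
The 1/3 is divided into 3 equal shares of 1/9 among Quentin, Kenneth, Isaac.
Quentin is living and takes 1/9.
Kenneth is living and takes 1/9.
Isaac is living and takes 1/9.

Diana 1/3; Isaac 1/9; Judith 1/3; Kenneth 1/9; Quentin 1/9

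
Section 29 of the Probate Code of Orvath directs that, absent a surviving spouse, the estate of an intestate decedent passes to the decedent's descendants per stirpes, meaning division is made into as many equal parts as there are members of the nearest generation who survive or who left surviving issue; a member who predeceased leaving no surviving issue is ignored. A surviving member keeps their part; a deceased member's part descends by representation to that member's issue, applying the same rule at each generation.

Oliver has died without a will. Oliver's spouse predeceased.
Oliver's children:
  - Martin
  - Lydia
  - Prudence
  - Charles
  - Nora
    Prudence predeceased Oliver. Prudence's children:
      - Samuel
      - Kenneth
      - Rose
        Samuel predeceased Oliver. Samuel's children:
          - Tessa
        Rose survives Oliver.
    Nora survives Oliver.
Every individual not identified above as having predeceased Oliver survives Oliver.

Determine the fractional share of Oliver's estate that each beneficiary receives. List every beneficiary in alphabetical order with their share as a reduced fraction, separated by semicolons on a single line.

Charles 1/5; Kenneth 1/15; Lydia 1/5; Martin 1/5; Nora 1/5; Rose 1/15; Tessa 1/15

There is no surviving spouse, so the entire estate passes to Oliver's descendants per stirpes.
The estate is divided into 5 equal shares of 1/5 among Martin, Lydia, Prudence, Charles, Nora.
Martin is living and takes 1/5.
Lydia is living and takes 1/5.
Prudence predeceased; the 1/5 allotted to Prudence's branch passes to Prudence's issue by representation.
The 1/5 is divided into 3 equal shares of 1/15 among Samuel, Kenneth, Rose.
Samuel predeceased; the 1/15 allotted to Samuel's branch passes to Samuel's issue by representation.
Tessa is the sole taker at this level and receives the full 1/15.
Kenneth is living and takes 1/15.
Rose is living and takes 1/15.
Charles is living and takes 1/5.
Nora is living and takes 1/5.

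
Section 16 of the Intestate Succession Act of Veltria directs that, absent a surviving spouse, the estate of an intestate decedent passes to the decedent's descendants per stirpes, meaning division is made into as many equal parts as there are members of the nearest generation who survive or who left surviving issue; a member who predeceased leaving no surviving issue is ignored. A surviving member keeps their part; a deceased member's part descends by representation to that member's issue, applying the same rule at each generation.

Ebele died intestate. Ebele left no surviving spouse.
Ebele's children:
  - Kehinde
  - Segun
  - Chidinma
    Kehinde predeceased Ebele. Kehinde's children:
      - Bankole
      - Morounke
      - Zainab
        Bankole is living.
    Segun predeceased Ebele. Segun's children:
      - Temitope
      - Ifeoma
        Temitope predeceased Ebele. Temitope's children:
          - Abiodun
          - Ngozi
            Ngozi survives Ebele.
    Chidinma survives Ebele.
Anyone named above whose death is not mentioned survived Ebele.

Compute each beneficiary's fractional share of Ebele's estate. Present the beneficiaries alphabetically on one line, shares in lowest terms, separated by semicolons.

Abiodun 1/12; Bankole 1/9; Chidinma 1/3; Ifeoma 1/6; Morounke 1/9; Ngozi 1/12; Zainab 1/9

There is no surviving spouse, so the entire estate passes to Ebele's descendants per stirpes.
The estate is divided into 3 equal shares of 1/3 among Kehinde, Segun, Chidinma.
Kehinde predeceased; the 1/3 allotted to Kehinde's branch passes to Kehinde's issue by representation.
The 1/3 is divided into 3 equal shares of 1/9 among Bankole, Morounke, Zainab.
Bankole is living and takes 1/9.
Morounke is living and takes 1/9.
Zainab is living and takes 1/9.
Segun predeceased; the 1/3 allotted to Segun's branch passes to Segun's issue by representation.
The 1/3 is divided into 2 equal shares of 1/6 among Temitope, Ifeoma.
Temitope predeceased; the 1/6 allotted to Temitope's branch passes to Temitope's issue by representation.
The 1/6 is divided into 2 equal shares of 1/12 among Abiodun, Ngozi.
Abiodun is living and takes 1/12.
Ngozi is living and takes 1/12.
Ifeoma is living and takes 1/6.
Chidinma is living and takes 1/3.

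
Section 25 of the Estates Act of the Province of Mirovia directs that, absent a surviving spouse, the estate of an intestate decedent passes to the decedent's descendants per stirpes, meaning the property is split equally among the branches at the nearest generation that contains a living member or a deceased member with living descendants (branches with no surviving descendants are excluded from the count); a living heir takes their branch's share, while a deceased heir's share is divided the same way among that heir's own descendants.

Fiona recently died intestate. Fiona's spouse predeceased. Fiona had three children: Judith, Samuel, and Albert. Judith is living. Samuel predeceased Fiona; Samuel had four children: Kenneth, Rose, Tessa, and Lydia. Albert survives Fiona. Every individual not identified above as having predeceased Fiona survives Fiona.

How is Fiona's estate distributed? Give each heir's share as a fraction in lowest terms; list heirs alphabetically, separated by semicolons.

There is no surviving spouse, so the entire estate passes to Fiona's descendants per stirpes.
The estate is divided into 3 equal shares of 1/3 among Judith, Samuel, Albert.
Judith is living and takes 1/3.
Samuel predeceased; the 1/3 allotted to Samuel's branch passes to Samuel's issue by representation.
The 1/3 is divided into 4 equal shares of 1/12 among Kenneth, Rose, Tessa, Lydia.
Kenneth is living and takes 1/12.
Rose is living and takes 1/12.
Tessa is living and takes 1/12.
Lydia is living and takes 1/12.
Albert is living and takes 1/3.

Albert 1/3; Judith 1/3; Kenneth 1/12; Lydia 1/12; Rose 1/12; Tessa 1/12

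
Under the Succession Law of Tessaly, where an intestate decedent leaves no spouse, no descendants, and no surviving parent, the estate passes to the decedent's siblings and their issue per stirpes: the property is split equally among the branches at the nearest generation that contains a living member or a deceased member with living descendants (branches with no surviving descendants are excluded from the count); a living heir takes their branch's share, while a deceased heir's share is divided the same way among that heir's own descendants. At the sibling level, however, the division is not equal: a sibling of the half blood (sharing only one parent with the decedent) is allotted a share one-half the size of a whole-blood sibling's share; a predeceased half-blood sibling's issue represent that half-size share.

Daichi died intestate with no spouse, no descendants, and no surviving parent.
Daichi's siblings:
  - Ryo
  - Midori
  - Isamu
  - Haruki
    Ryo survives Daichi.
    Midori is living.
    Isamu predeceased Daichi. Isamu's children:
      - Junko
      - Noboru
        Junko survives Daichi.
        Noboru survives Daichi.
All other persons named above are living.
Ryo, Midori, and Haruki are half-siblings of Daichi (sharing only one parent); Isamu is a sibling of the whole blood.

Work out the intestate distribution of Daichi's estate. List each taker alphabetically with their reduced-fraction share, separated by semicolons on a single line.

Haruki 1/5; Junko 1/5; Midori 1/5; Noboru 1/5; Ryo 1/5

No spouse, descendants, or parent survives, so the estate passes to Daichi's siblings per stirpes.
Half-blood siblings count for one-half the weight of whole-blood siblings at the initial division.
Dividing 1 in proportion to weights (total weight 5/2): Ryo (weight 1/2) → 1/5; Midori (weight 1/2) → 1/5; Isamu (weight 1) → 2/5; Haruki (weight 1/2) → 1/5.
Ryo is living and takes 1/5.
Midori is living and takes 1/5.
Isamu predeceased; the 2/5 allotted to Isamu's branch passes to Isamu's issue by representation.
The 2/5 is divided into 2 equal shares of 1/5 among Junko, Noboru.
Junko is living and takes 1/5.
Noboru is living and takes 1/5.
Haruki is living and takes 1/5.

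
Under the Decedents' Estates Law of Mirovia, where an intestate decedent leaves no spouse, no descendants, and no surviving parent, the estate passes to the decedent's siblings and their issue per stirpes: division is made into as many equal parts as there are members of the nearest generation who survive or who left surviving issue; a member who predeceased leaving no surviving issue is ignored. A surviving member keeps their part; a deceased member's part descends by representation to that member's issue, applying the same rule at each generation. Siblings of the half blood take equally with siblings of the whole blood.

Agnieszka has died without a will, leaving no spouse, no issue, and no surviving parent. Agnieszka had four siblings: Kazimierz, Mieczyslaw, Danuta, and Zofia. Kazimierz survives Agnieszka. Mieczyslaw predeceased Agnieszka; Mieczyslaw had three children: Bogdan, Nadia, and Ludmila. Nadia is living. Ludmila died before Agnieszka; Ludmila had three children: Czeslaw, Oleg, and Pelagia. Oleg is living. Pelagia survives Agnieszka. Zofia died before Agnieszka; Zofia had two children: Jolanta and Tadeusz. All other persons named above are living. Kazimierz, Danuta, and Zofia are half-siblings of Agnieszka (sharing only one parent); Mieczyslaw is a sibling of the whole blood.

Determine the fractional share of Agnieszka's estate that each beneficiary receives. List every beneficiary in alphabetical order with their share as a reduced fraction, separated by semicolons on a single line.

No spouse, descendants, or parent survives, so the estate passes to Agnieszka's siblings per stirpes.
Half-blood and whole-blood siblings take equally under the stated rule.
The estate is divided into 4 equal shares of 1/4 among Kazimierz, Mieczyslaw, Danuta, Zofia.
Kazimierz is living and takes 1/4.
Mieczyslaw predeceased; the 1/4 allotted to Mieczyslaw's branch passes to Mieczyslaw's issue by representation.
The 1/4 is divided into 3 equal shares of 1/12 among Bogdan, Nadia, Ludmila.
Bogdan is living and takes 1/12.
Nadia is living and takes 1/12.
Ludmila predeceased; the 1/12 allotted to Ludmila's branch passes to Ludmila's issue by representation.
The 1/12 is divided into 3 equal shares of 1/36 among Czeslaw, Oleg, Pelagia.
Czeslaw is living and takes 1/36.
Oleg is living and takes 1/36.
Pelagia is living and takes 1/36.
Danuta is living and takes 1/4.
Zofia predeceased; the 1/4 allotted to Zofia's branch passes to Zofia's issue by representation.
The 1/4 is divided into 2 equal shares of 1/8 among Jolanta, Tadeusz.
Jolanta is living and takes 1/8.
Tadeusz is living and takes 1/8.

Bogdan 1/12; Czeslaw 1/36; Danuta 1/4; Jolanta 1/8; Kazimierz 1/4; Nadia 1/12; Oleg 1/36; Pelagia 1/36; Tadeusz 1/8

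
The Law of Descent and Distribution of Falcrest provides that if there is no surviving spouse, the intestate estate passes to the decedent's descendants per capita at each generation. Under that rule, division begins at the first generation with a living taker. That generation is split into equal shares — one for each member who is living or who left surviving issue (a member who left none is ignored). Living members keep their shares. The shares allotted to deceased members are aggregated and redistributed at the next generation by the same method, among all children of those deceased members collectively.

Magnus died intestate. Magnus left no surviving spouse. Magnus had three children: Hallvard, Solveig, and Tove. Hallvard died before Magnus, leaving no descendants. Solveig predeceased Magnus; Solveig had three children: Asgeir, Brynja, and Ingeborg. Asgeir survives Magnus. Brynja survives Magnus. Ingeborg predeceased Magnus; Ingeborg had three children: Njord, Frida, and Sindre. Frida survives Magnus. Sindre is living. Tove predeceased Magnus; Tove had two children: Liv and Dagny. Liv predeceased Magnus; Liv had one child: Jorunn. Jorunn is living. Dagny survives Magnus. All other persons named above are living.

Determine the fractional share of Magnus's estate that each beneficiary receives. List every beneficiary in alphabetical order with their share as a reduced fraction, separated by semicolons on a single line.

There is no surviving spouse, so the entire estate passes to Magnus's descendants per capita at each generation.
No one at generation 1 (Solveig, Tove) is living; moving to the next generation.
At generation 2 (Asgeir, Brynja, Ingeborg, Liv, Dagny) there are 5 shares of (1)/5 = 1/5 each.
Living: Asgeir, Brynja, and Dagny — each takes 1/5.
Deceased: Ingeborg and Liv. Their combined 2/5 is pooled and carried to generation 3.
At generation 3 (Njord, Frida, Sindre, Jorunn) there are 4 shares of (2/5)/4 = 1/10 each.
Living: Njord, Frida, Sindre, and Jorunn — each takes 1/10.

Asgeir 1/5; Brynja 1/5; Dagny 1/5; Frida 1/10; Jorunn 1/10; Njord 1/10; Sindre 1/10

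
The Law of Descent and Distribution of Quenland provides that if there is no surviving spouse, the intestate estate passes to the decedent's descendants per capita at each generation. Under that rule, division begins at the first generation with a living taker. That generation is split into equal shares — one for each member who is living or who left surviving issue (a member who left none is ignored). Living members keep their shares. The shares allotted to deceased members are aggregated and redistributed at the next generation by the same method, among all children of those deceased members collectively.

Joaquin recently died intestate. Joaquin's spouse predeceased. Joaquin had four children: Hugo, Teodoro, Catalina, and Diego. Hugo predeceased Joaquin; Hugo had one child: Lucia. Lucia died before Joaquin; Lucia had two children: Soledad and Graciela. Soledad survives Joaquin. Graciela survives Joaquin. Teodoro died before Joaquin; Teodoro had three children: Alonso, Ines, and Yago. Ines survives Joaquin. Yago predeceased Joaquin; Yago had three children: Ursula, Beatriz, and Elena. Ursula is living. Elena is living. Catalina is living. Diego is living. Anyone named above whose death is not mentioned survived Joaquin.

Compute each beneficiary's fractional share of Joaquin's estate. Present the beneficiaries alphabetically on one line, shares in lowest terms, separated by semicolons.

Alonso 1/8; Beatriz 1/20; Catalina 1/4; Diego 1/4; Elena 1/20; Graciela 1/20; Ines 1/8; Soledad 1/20; Ursula 1/20

There is no surviving spouse, so the entire estate passes to Joaquin's descendants per capita at each generation.
At generation 1 (Hugo, Teodoro, Catalina, Diego) there are 4 shares of (1)/4 = 1/4 each.
Living: Catalina and Diego — each takes 1/4.
Deceased: Hugo and Teodoro. Their combined 1/2 is pooled and carried to generation 2.
At generation 2 (Lucia, Alonso, Ines, Yago) there are 4 shares of (1/2)/4 = 1/8 each.
Living: Alonso and Ines — each takes 1/8.
Deceased: Lucia and Yago. Their combined 1/4 is pooled and carried to generation 3.
At generation 3 (Soledad, Graciela, Ursula, Beatriz, Elena) there are 5 shares of (1/4)/5 = 1/20 each.
Living: Soledad, Graciela, Ursula, Beatriz, and Elena — each takes 1/20.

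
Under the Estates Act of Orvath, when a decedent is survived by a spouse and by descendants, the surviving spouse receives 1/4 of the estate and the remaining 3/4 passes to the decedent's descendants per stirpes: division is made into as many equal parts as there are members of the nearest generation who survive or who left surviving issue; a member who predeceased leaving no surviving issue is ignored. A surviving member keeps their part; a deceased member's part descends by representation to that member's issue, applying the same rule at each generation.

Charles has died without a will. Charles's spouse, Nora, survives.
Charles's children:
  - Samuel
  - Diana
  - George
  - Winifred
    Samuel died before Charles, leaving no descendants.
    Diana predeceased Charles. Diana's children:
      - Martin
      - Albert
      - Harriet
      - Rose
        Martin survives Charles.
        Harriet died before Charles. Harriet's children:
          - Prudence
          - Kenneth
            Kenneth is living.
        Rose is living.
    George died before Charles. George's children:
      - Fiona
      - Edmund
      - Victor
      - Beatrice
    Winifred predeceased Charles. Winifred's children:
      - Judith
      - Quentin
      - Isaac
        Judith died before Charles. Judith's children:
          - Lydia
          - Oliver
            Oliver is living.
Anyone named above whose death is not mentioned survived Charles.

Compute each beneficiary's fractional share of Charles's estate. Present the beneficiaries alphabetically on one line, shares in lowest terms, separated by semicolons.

Albert 1/16; Beatrice 1/16; Edmund 1/16; Fiona 1/16; Isaac 1/12; Kenneth 1/32; Lydia 1/24; Martin 1/16; Nora 1/4; Oliver 1/24; Prudence 1/32; Quentin 1/12; Rose 1/16; Victor 1/16

Nora, as surviving spouse, takes 1/4.
The remaining 3/4 passes to Charles's descendants per stirpes.
Samuel left no surviving issue, so that branch lapses and is disregarded.
The 3/4 is divided into 3 equal shares of 1/4 among Diana, George, Winifred.
Diana predeceased; the 1/4 allotted to Diana's branch passes to Diana's issue by representation.
The 1/4 is divided into 4 equal shares of 1/16 among Martin, Albert, Harriet, Rose.
Martin is living and takes 1/16.
Albert is living and takes 1/16.
Harriet predeceased; the 1/16 allotted to Harriet's branch passes to Harriet's issue by representation.
The 1/16 is divided into 2 equal shares of 1/32 among Prudence, Kenneth.
Prudence is living and takes 1/32.
Kenneth is living and takes 1/32.
Rose is living and takes 1/16.
George predeceased; the 1/4 allotted to George's branch passes to George's issue by representation.
The 1/4 is divided into 4 equal shares of 1/16 among Fiona, Edmund, Victor, Beatrice.
Fiona is living and takes 1/16.
Edmund is living and takes 1/16.
Victor is living and takes 1/16.
Beatrice is living and takes 1/16.
Winifred predeceased; the 1/4 allotted to Winifred's branch passes to Winifred's issue by representation.
The 1/4 is divided into 3 equal shares of 1/12 among Judith, Quentin, Isaac.
Judith predeceased; the 1/12 allotted to Judith's branch passes to Judith's issue by representation.
The 1/12 is divided into 2 equal shares of 1/24 among Lydia, Oliver.
Lydia is living and takes 1/24.
Oliver is living and takes 1/24.
Quentin is living and takes 1/12.
Isaac is living and takes 1/12.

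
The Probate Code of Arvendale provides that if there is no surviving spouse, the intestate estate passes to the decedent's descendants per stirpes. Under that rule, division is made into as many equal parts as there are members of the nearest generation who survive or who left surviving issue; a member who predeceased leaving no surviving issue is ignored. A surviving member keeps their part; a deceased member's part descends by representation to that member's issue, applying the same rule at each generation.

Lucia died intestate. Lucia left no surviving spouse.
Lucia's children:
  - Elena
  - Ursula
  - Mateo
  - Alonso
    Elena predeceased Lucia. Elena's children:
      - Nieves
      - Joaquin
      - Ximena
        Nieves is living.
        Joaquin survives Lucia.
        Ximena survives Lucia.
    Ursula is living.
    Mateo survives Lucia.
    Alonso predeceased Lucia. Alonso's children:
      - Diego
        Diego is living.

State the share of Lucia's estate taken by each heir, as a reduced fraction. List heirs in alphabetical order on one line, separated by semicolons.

Diego 1/4; Joaquin 1/12; Mateo 1/4; Nieves 1/12; Ursula 1/4; Ximena 1/12

There is no surviving spouse, so the entire estate passes to Lucia's descendants per stirpes.
The estate is divided into 4 equal shares of 1/4 among Elena, Ursula, Mateo, Alonso.
Elena predeceased; the 1/4 allotted to Elena's branch passes to Elena's issue by representation.
The 1/4 is divided into 3 equal shares of 1/12 among Nieves, Joaquin, Ximena.
Nieves is living and takes 1/12.
Joaquin is living and takes 1/12.
Ximena is living and takes 1/12.
Ursula is living and takes 1/4.
Mateo is living and takes 1/4.
Alonso predeceased; the 1/4 allotted to Alonso's branch passes to Alonso's issue by representation.
Diego is the sole taker at this level and receives the full 1/4.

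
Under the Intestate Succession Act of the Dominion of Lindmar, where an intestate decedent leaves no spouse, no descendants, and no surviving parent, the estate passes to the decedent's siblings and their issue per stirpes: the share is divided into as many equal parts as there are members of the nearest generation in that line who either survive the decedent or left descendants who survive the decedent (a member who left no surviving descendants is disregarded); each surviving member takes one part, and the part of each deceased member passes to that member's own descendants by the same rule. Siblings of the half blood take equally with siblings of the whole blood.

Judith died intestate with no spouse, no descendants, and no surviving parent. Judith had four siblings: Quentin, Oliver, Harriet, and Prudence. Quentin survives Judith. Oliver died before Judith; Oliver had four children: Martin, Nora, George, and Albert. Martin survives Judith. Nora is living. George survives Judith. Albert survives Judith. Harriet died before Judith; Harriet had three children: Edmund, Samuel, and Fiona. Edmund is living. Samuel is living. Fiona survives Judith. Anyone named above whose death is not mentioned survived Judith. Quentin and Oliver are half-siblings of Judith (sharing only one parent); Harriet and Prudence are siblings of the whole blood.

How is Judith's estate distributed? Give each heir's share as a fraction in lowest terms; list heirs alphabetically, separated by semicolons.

Albert 1/16; Edmund 1/12; Fiona 1/12; George 1/16; Martin 1/16; Nora 1/16; Prudence 1/4; Quentin 1/4; Samuel 1/12

No spouse, descendants, or parent survives, so the estate passes to Judith's siblings per stirpes.
Half-blood and whole-blood siblings take equally under the stated rule.
The estate is divided into 4 equal shares of 1/4 among Quentin, Oliver, Harriet, Prudence.
Quentin is living and takes 1/4.
Oliver predeceased; the 1/4 allotted to Oliver's branch passes to Oliver's issue by representation.
The 1/4 is divided into 4 equal shares of 1/16 among Martin, Nora, George, Albert.
Martin is living and takes 1/16.
Nora is living and takes 1/16.
George is living and takes 1/16.
Albert is living and takes 1/16.
Harriet predeceased; the 1/4 allotted to Harriet's branch passes to Harriet's issue by representation.
The 1/4 is divided into 3 equal shares of 1/12 among Edmund, Samuel, Fiona.
Edmund is living and takes 1/12.
Samuel is living and takes 1/12.
Fiona is living and takes 1/12.
Prudence is living and takes 1/4.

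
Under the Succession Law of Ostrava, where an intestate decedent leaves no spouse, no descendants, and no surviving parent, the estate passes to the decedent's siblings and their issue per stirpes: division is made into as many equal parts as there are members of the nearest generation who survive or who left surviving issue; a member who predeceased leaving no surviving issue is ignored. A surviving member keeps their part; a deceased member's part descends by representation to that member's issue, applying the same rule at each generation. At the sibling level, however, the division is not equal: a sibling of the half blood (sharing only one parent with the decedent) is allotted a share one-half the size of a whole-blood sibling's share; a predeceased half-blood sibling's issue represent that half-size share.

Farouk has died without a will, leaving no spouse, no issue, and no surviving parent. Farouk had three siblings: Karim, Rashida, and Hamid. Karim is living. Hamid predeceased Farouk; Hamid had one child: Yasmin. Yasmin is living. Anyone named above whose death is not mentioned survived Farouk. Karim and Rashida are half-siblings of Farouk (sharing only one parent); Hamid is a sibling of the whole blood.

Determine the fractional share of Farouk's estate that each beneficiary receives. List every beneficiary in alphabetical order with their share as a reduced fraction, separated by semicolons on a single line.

Karim 1/4; Rashida 1/4; Yasmin 1/2

No spouse, descendants, or parent survives, so the estate passes to Farouk's siblings per stirpes.
Half-blood siblings count for one-half the weight of whole-blood siblings at the initial division.
Dividing 1 in proportion to weights (total weight 2): Karim (weight 1/2) → 1/4; Rashida (weight 1/2) → 1/4; Hamid (weight 1) → 1/2.
Karim is living and takes 1/4.
Rashida is living and takes 1/4.
Hamid predeceased; the 1/2 allotted to Hamid's branch passes to Hamid's issue by representation.
Yasmin is the sole taker at this level and receives the full 1/2.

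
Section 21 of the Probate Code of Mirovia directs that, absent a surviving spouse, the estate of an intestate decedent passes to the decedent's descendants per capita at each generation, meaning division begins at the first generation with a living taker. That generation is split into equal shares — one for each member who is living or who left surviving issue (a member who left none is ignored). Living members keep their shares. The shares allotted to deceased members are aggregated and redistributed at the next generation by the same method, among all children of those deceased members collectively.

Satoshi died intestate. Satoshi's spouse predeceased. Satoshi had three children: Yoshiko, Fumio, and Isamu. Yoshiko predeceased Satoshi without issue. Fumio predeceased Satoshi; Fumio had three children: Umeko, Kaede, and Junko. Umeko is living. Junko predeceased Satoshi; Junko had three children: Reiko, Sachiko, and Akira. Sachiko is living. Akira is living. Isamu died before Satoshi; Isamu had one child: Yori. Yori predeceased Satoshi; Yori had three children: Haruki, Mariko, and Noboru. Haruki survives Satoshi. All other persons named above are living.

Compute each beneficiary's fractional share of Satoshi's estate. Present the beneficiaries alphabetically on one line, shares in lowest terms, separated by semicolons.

Akira 1/12; Haruki 1/12; Kaede 1/4; Mariko 1/12; Noboru 1/12; Reiko 1/12; Sachiko 1/12; Umeko 1/4

There is no surviving spouse, so the entire estate passes to Satoshi's descendants per capita at each generation.
No one at generation 1 (Fumio, Isamu) is living; moving to the next generation.
At generation 2 (Umeko, Kaede, Junko, Yori) there are 4 shares of (1)/4 = 1/4 each.
Living: Umeko and Kaede — each takes 1/4.
Deceased: Junko and Yori. Their combined 1/2 is pooled and carried to generation 3.
At generation 3 (Reiko, Sachiko, Akira, Haruki, Mariko, Noboru) there are 6 shares of (1/2)/6 = 1/12 each.
Living: Reiko, Sachiko, Akira, Haruki, Mariko, and Noboru — each takes 1/12.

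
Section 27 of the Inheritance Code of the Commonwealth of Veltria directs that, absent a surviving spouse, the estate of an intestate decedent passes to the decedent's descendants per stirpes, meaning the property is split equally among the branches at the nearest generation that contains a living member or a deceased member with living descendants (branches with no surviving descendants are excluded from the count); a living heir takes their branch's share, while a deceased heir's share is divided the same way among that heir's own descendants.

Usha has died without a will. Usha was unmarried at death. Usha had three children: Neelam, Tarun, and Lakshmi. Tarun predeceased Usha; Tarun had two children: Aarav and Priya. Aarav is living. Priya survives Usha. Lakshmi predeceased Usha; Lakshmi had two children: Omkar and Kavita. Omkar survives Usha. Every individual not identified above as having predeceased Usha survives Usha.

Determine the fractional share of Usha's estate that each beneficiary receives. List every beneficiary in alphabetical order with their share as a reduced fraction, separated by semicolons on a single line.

There is no surviving spouse, so the entire estate passes to Usha's descendants per stirpes.
The estate is divided into 3 equal shares of 1/3 among Neelam, Tarun, Lakshmi.
Neelam is living and takes 1/3.
Tarun predeceased; the 1/3 allotted to Tarun's branch passes to Tarun's issue by representation.
The 1/3 is divided into 2 equal shares of 1/6 among Aarav, Priya.
Aarav is living and takes 1/6.
Priya is living and takes 1/6.
Lakshmi predeceased; the 1/3 allotted to Lakshmi's branch passes to Lakshmi's issue by representation.
The 1/3 is divided into 2 equal shares of 1/6 among Omkar, Kavita.
Omkar is living and takes 1/6.
Kavita is living and takes 1/6.

Aarav 1/6; Kavita 1/6; Neelam 1/3; Omkar 1/6; Priya 1/6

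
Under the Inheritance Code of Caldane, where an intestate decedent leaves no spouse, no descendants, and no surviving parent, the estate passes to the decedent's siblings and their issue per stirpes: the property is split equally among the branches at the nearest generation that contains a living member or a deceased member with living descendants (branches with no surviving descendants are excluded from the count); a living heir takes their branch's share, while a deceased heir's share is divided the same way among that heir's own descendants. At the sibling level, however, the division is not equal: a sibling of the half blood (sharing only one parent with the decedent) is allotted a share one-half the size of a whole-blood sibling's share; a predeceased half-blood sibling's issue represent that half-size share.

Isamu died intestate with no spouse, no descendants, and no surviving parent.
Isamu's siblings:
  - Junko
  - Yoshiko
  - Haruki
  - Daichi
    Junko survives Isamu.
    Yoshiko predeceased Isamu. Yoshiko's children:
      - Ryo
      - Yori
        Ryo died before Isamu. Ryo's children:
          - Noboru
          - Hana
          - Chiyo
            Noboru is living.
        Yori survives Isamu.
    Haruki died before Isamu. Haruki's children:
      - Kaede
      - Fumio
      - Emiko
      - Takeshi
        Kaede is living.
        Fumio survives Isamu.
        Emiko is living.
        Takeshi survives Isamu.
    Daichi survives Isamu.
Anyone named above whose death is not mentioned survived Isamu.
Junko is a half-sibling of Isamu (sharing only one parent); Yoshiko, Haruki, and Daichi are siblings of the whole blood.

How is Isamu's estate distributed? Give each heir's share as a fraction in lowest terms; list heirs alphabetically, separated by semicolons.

No spouse, descendants, or parent survives, so the estate passes to Isamu's siblings per stirpes.
Half-blood siblings count for one-half the weight of whole-blood siblings at the initial division.
Dividing 1 in proportion to weights (total weight 7/2): Junko (weight 1/2) → 1/7; Yoshiko (weight 1) → 2/7; Haruki (weight 1) → 2/7; Daichi (weight 1) → 2/7.
Junko is living and takes 1/7.
Yoshiko predeceased; the 2/7 allotted to Yoshiko's branch passes to Yoshiko's issue by representation.
The 2/7 is divided into 2 equal shares of 1/7 among Ryo, Yori.
Ryo predeceased; the 1/7 allotted to Ryo's branch passes to Ryo's issue by representation.
The 1/7 is divided into 3 equal shares of 1/21 among Noboru, Hana, Chiyo.
Noboru is living and takes 1/21.
Hana is living and takes 1/21.
Chiyo is living and takes 1/21.
Yori is living and takes 1/7.
Haruki predeceased; the 2/7 allotted to Haruki's branch passes to Haruki's issue by representation.
The 2/7 is divided into 4 equal shares of 1/14 among Kaede, Fumio, Emiko, Takeshi.
Kaede is living and takes 1/14.
Fumio is living and takes 1/14.
Emiko is living and takes 1/14.
Takeshi is living and takes 1/14.
Daichi is living and takes 2/7.

Chiyo 1/21; Daichi 2/7; Emiko 1/14; Fumio 1/14; Hana 1/21; Junko 1/7; Kaede 1/14; Noboru 1/21; Takeshi 1/14; Yori 1/7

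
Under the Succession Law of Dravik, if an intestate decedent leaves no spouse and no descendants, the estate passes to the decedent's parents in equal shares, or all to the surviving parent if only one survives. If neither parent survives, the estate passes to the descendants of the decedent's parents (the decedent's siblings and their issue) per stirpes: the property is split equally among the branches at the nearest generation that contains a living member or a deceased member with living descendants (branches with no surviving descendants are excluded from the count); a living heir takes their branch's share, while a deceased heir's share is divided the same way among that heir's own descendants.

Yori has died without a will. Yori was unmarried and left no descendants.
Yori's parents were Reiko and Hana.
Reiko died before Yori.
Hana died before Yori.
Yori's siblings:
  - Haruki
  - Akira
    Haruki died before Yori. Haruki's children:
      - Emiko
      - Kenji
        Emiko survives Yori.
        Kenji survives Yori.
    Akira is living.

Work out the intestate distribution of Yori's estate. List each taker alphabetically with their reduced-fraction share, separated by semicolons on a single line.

Akira 1/2; Emiko 1/4; Kenji 1/4

Neither parent survives and there are no descendants, so the estate passes to Yori's siblings and their issue per stirpes.
The estate is divided into 2 equal shares of 1/2 among Haruki, Akira.
Haruki predeceased; the 1/2 allotted to Haruki's branch passes to Haruki's issue by representation.
The 1/2 is divided into 2 equal shares of 1/4 among Emiko, Kenji.
Emiko is living and takes 1/4.
Kenji is living and takes 1/4.
Akira is living and takes 1/2.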